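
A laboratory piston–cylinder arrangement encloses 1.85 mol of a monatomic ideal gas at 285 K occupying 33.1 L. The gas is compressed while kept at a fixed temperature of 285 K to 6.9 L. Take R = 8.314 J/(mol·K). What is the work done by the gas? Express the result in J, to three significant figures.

W ≈ -6870 J

Isothermal: W = nRT ln(V₂/V₁).
W = (1.85)(8.314)(285) × ln(6.9/33.1)
  = 4384 × -1.568
W_by_gas = -6873 J.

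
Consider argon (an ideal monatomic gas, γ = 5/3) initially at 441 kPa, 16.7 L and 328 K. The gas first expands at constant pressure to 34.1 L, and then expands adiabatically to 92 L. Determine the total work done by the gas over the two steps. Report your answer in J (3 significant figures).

W_total ≈ 18600 J

Step 1 (isobaric): W = PΔV = (441 kPa)(34.1 − 16.7 L) = 7673 J.
After step 1: P = 441 kPa, V = 34.1 L, T = 669.7 K.
Step 2 (adiabatic): W = (P₁V₁ − P₂V₂)/(γ−1) = (15038 − 7760)/0.667 = 10918 J.
W_total = 7673 + 10918 = 18591 J.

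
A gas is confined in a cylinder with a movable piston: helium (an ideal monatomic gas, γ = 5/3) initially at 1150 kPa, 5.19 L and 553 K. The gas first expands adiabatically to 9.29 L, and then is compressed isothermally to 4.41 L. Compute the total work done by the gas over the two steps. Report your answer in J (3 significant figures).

W_total ≈ -137 J

Step 1 (adiabatic): W = (P₁V₁ − P₂V₂)/(γ−1) = (5968 − 4049)/0.667 = 2880 J.
After step 1: P = 435.8 kPa, V = 9.29 L, T = 375.1 K.
Step 2 (isothermal): W = P₁V₁ ln(V₂/V₁) = (4049) ln(4.41/9.29) = -3016 J.
W_total = 2880 − 3016 = -136.5 J.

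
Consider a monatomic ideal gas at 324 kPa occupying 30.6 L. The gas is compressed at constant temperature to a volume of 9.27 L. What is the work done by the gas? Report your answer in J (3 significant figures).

Isothermal: W = nRT ln(V₂/V₁) = P₁V₁ ln(V₂/V₁).
P₁V₁ = (324 kPa)(30.6 L) = 9914 J.
W = 9914 × ln(9.27/30.6) = 9914 × -1.194
W_by_gas = -11840 J.

W ≈ -11800 J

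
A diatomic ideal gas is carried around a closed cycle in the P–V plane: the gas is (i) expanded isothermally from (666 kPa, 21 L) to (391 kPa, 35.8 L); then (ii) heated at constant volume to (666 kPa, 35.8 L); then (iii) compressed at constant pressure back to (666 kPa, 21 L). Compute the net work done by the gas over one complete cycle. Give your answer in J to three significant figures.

W_net ≈ -2400 J

Leg (i): W = PᵢVᵢ ln(V_f/Vᵢ) = (13986) ln(35.8/21) = 7460 J.
Leg (ii): W = 0.
Leg (iii): W = PΔV = (666)(21 − 35.8) = -9857 J.
W_net = 7460 − 9857 = -2396 J.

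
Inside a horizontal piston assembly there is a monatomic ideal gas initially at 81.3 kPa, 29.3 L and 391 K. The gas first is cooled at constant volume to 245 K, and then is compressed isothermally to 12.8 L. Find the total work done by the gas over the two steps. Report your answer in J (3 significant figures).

Step 1 (isochoric): W = 0 (constant volume).
After step 1: P = 50.94 kPa (V unchanged).
Step 2 (isothermal): W = P₁V₁ ln(V₂/V₁) = (1493) ln(12.8/29.3) = -1236 J.
W_total = 0 − 1236 = -1236 J.

W_total ≈ -1240 J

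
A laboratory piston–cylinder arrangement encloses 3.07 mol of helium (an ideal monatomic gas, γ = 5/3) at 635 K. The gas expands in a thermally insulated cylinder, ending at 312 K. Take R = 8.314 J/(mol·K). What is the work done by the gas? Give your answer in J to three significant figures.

Adiabatic ⇒ Q = 0, so W_by = −ΔU = nCᵥ(T₁ − T₂).
Cᵥ = 3R/2 = 12.47 J/(mol·K).
W = (3.07)(12.47)(635 − 312) = 12366 J.

W ≈ 12400 J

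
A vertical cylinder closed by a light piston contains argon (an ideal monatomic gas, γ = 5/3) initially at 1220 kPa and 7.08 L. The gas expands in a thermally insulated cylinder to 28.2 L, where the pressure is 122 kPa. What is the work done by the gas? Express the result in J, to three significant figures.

W ≈ 7800 J

Adiabatic: W = (P₁V₁ − P₂V₂)/(γ − 1) with γ = 5/3.
P₁V₁ = 8638 J, P₂V₂ = 3440 J.
W = (8638 − 3440) / 0.6667 = 7796 J.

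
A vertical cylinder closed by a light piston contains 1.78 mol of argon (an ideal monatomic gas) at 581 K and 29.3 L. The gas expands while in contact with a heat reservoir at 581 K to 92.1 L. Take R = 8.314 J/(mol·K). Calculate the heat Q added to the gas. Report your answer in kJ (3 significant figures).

Q ≈ 9.85 kJ

Isothermal ⇒ ΔU = 0, so Q = W = nRT ln(V₂/V₁).
Q = (1.78)(8.314)(581) ln(92.1/29.3) = 8598 × 1.145 = 9847 J.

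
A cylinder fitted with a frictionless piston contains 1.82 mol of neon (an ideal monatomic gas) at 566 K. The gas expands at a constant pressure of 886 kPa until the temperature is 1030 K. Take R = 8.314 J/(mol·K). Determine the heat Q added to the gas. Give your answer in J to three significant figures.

Q ≈ 17600 J

Isobaric: W = nRΔT = (1.82)(8.314)(464) = 7021 J.
ΔU = nCᵥΔT with Cᵥ = 3R/2: ΔU = (1.82)(12.47)(464) = 10532 J.
Q = ΔU + W = 10532 + 7021 = 17553 J.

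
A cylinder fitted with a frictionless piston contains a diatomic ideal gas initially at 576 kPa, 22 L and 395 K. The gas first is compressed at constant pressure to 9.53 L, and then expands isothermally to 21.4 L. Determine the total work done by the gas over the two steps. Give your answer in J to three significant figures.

W_total ≈ -2740 J

Step 1 (isobaric): W = PΔV = (576 kPa)(9.53 − 22 L) = -7183 J.
After step 1: P = 576 kPa, V = 9.53 L, T = 171.1 K.
Step 2 (isothermal): W = P₁V₁ ln(V₂/V₁) = (5489) ln(21.4/9.53) = 4441 J.
W_total = -7183 + 4441 = -2742 J.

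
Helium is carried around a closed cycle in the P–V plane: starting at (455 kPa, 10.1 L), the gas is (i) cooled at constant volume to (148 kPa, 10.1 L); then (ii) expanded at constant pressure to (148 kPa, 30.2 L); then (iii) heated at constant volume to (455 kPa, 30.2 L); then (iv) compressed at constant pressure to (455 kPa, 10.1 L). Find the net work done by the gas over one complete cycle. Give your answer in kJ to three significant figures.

W_net ≈ -6.17 kJ

Constant-volume legs do no work.
W(ii) = (148)(30.2 − 10.1) = 2975 J; W(iv) = (455)(10.1 − 30.2) = -9146 J.
W_net = 2975 − 9146 = -6171 J (the counter-clockwise enclosed area).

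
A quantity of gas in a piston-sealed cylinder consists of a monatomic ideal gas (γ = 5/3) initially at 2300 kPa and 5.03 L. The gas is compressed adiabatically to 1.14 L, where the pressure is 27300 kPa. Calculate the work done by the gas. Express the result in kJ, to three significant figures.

Adiabatic: W = (P₁V₁ − P₂V₂)/(γ − 1) with γ = 5/3.
P₁V₁ = 11569 J, P₂V₂ = 31122 J.
W = (11569 − 31122) / 0.6667 = -29329 J.

W ≈ -29.3 kJ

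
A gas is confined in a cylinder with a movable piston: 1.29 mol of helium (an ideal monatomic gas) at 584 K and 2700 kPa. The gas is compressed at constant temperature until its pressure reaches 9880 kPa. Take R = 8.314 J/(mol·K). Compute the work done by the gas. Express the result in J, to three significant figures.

W ≈ -8130 J

Isothermal process: W = nRT ln(V₂/V₁) = nRT ln(P₁/P₂).
W = (1.29)(8.314)(584) × ln(2700/9880)
  = 6263 × ln(0.2733) = 6263 × -1.297
W_by_gas = -8125 J.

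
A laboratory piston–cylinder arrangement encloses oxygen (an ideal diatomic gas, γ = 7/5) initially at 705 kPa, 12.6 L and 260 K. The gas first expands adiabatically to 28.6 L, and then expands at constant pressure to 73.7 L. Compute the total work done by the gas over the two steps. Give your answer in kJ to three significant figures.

Step 1 (adiabatic): W = (P₁V₁ − P₂V₂)/(γ−1) = (8883 − 6400)/0.4 = 6208 J.
After step 1: P = 223.8 kPa, V = 28.6 L, T = 187.3 K.
Step 2 (isobaric): W = PΔV = (223.8 kPa)(73.7 − 28.6 L) = 10092 J.
W_total = 6208 + 10092 = 16300 J.

W_total ≈ 16.3 kJ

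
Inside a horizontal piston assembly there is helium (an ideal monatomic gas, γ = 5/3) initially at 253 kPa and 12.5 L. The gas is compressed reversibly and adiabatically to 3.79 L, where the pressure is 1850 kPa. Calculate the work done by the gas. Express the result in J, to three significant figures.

W ≈ -5770 J

Adiabatic: W = (P₁V₁ − P₂V₂)/(γ − 1) with γ = 5/3.
P₁V₁ = 3162 J, P₂V₂ = 7012 J.
W = (3162 − 7012) / 0.6667 = -5773 J.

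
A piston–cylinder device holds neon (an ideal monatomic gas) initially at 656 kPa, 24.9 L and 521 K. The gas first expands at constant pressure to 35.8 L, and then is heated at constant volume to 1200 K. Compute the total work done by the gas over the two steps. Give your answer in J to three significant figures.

Step 1 (isobaric): W = PΔV = (656 kPa)(35.8 − 24.9 L) = 7150 J.
Step 2 (isochoric): W = 0 (constant volume).
W_total = 7150 + 0 = 7150 J.

W_total ≈ 7150 J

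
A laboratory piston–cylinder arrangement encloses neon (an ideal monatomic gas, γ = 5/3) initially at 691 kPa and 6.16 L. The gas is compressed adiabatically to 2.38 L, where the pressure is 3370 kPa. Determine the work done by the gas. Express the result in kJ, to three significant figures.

W ≈ -5.65 kJ

Adiabatic: W = (P₁V₁ − P₂V₂)/(γ − 1) with γ = 5/3.
P₁V₁ = 4257 J, P₂V₂ = 8021 J.
W = (4257 − 8021) / 0.6667 = -5646 J.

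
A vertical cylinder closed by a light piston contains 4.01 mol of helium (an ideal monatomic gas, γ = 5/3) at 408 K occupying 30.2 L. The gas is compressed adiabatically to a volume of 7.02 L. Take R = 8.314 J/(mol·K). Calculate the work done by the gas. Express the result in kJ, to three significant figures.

W ≈ -33.6 kJ

Adiabatic: TV^(γ−1) = const with γ = 5/3.
T₂ = T₁ (V₁/V₂)^(γ−1) = 408 × (30.2/7.02)^0.667 = 408 × 2.645 = 1079 K.
W_by = nCᵥ(T₁ − T₂) = (4.01)(12.47)(408 − 1079) = -33566 J.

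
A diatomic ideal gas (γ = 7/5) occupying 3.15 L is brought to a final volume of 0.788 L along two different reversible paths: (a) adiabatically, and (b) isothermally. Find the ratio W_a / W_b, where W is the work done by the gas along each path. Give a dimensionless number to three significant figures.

Path (a) adiabatic: W = P₁V₁(1 − (V₁/V₂)^(γ−1))/(γ−1) → W_a/(P₁V₁) = -1.852.
Path (b) isothermal: W = P₁V₁ ln(V₂/V₁) → W_b/(P₁V₁) = -1.386.
W_a / W_b = -1.852 / -1.386 = 1.336.

W_a / W_b ≈ 1.34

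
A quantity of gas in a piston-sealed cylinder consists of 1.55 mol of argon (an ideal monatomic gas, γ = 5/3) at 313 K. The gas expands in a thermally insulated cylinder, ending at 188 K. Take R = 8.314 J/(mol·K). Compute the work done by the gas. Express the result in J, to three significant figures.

Adiabatic ⇒ Q = 0, so W_by = −ΔU = nCᵥ(T₁ − T₂).
Cᵥ = 3R/2 = 12.47 J/(mol·K).
W = (1.55)(12.47)(313 − 188) = 2416 J.

W ≈ 2420 J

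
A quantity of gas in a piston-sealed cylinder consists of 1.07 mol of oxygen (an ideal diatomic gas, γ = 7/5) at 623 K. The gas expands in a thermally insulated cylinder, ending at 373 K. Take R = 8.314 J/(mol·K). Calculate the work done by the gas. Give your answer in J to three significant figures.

Adiabatic ⇒ Q = 0, so W_by = −ΔU = nCᵥ(T₁ − T₂).
Cᵥ = 5R/2 = 20.79 J/(mol·K).
W = (1.07)(20.79)(623 − 373) = 5560 J.

W ≈ 5560 J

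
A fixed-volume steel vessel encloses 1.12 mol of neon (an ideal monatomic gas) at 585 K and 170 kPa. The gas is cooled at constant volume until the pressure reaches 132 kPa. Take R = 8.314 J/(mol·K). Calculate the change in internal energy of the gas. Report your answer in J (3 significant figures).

ΔU ≈ -1830 J

Constant volume ⇒ W = 0, so Q = ΔU = nCᵥΔT with Cᵥ = 3R/2 = 12.47 J/(mol·K).
At constant V, T₂/T₁ = P₂/P₁ ⇒ ΔT = T₁(P₂/P₁ − 1) = 585·(132/170 − 1) = -130.8 K.
ΔU = (1.12)(12.47)(-130.8) = -1826 J.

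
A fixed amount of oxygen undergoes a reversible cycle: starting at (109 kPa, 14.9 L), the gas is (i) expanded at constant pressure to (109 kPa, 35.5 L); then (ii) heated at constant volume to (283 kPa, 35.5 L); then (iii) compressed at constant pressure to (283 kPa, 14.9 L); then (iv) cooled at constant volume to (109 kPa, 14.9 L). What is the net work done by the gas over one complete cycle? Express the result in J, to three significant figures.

Constant-volume legs do no work.
W(i) = (109)(35.5 − 14.9) = 2245 J; W(iii) = (283)(14.9 − 35.5) = -5830 J.
W_net = 2245 − 5830 = -3584 J (the counter-clockwise enclosed area).

W_net ≈ -3580 J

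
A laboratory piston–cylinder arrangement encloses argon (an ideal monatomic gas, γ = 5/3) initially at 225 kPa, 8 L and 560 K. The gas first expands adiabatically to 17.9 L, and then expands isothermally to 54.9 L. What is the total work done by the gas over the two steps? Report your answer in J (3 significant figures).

W_total ≈ 2300 J

Step 1 (adiabatic): W = (P₁V₁ − P₂V₂)/(γ−1) = (1800 − 1052)/0.667 = 1122 J.
After step 1: P = 58.78 kPa, V = 17.9 L, T = 327.4 K.
Step 2 (isothermal): W = P₁V₁ ln(V₂/V₁) = (1052) ln(54.9/17.9) = 1179 J.
W_total = 1122 + 1179 = 2301 J.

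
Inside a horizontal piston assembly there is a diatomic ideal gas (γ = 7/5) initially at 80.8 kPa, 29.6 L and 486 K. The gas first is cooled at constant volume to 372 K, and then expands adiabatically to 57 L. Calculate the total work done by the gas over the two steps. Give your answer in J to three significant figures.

W_total ≈ 1060 J

Step 1 (isochoric): W = 0 (constant volume).
After step 1: P = 61.85 kPa (V unchanged).
Step 2 (adiabatic): W = (P₁V₁ − P₂V₂)/(γ−1) = (1831 − 1409)/0.4 = 1055 J.
W_total = 0 + 1055 = 1055 J.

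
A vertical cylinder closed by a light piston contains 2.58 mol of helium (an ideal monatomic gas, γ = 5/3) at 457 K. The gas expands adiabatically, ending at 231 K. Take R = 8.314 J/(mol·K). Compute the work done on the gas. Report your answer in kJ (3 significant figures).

W ≈ -7.27 kJ

Adiabatic ⇒ Q = 0, so W_by = −ΔU = nCᵥ(T₁ − T₂).
Cᵥ = 3R/2 = 12.47 J/(mol·K).
W = (2.58)(12.47)(457 − 231) = 7272 J.
Work on gas = −W_by = -7272 J.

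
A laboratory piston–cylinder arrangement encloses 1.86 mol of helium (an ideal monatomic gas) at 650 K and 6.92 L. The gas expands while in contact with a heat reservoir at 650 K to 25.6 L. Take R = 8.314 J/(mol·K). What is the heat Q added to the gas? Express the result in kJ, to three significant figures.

Q ≈ 13.1 kJ

Isothermal ⇒ ΔU = 0, so Q = W = nRT ln(V₂/V₁).
Q = (1.86)(8.314)(650) ln(25.6/6.92) = 10052 × 1.308 = 13149 J.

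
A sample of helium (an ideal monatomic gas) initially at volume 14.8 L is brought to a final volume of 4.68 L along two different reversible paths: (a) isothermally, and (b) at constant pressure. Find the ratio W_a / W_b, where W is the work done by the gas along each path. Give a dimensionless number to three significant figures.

W_a / W_b ≈ 1.68

Path (a) isothermal: W = P₁V₁ ln(V₂/V₁) → W_a/(P₁V₁) = -1.151.
Path (b) isobaric: W = P₁(V₂ − V₁) → W_b/(P₁V₁) = -0.6838.
W_a / W_b = -1.151 / -0.6838 = 1.684.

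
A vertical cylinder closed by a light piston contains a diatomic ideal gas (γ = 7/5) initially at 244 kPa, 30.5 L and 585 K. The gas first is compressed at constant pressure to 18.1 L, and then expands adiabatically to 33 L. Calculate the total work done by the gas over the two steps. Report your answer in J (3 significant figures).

W_total ≈ -668 J

Step 1 (isobaric): W = PΔV = (244 kPa)(18.1 − 30.5 L) = -3026 J.
After step 1: P = 244 kPa, V = 18.1 L, T = 347.2 K.
Step 2 (adiabatic): W = (P₁V₁ − P₂V₂)/(γ−1) = (4416 − 3473)/0.4 = 2358 J.
W_total = -3026 + 2358 = -667.7 J.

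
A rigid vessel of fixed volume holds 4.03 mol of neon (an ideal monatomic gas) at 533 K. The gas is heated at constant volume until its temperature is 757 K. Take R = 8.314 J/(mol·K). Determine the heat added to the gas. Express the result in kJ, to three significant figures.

Constant volume ⇒ W = 0, so Q = ΔU = nCᵥΔT with Cᵥ = 3R/2 = 12.47 J/(mol·K).
ΔU = (4.03)(12.47)(757 − 533) = 11258 J.

Q ≈ 11.3 kJ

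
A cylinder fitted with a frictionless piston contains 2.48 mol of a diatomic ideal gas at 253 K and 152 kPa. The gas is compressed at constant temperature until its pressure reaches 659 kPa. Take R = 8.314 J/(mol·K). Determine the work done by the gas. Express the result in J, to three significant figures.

W ≈ -7650 J

Isothermal process: W = nRT ln(V₂/V₁) = nRT ln(P₁/P₂).
W = (2.48)(8.314)(253) × ln(152/659)
  = 5217 × ln(0.2307) = 5217 × -1.467
W_by_gas = -7652 J.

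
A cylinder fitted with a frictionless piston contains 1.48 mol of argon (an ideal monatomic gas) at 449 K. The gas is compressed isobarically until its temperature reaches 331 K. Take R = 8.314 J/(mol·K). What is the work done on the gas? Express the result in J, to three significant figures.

W ≈ 1450 J

Isobaric: W = P ΔV = nR ΔT.
W = (1.48)(8.314)(331 − 449) = -1452 J.
Work on gas = −W_by = 1452 J.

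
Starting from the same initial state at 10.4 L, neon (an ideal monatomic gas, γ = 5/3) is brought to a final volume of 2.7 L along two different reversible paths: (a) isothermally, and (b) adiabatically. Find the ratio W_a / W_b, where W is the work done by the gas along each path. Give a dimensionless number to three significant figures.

W_a / W_b ≈ 0.617

Path (a) isothermal: W = P₁V₁ ln(V₂/V₁) → W_a/(P₁V₁) = -1.349.
Path (b) adiabatic: W = P₁V₁(1 − (V₁/V₂)^(γ−1))/(γ−1) → W_b/(P₁V₁) = -2.186.
W_a / W_b = -1.349 / -2.186 = 0.6169.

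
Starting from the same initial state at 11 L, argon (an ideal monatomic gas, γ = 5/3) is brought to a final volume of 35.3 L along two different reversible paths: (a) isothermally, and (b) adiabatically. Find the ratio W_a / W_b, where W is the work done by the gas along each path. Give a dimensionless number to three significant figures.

Path (a) isothermal: W = P₁V₁ ln(V₂/V₁) → W_a/(P₁V₁) = 1.166.
Path (b) adiabatic: W = P₁V₁(1 − (V₁/V₂)^(γ−1))/(γ−1) → W_b/(P₁V₁) = 0.8105.
W_a / W_b = 1.166 / 0.8105 = 1.439.

W_a / W_b ≈ 1.44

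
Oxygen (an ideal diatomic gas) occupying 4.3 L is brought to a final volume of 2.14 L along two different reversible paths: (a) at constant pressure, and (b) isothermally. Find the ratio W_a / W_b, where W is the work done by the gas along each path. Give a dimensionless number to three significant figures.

Path (a) isobaric: W = P₁(V₂ − V₁) → W_a/(P₁V₁) = -0.5023.
Path (b) isothermal: W = P₁V₁ ln(V₂/V₁) → W_b/(P₁V₁) = -0.6978.
W_a / W_b = -0.5023 / -0.6978 = 0.7199.

W_a / W_b ≈ 0.720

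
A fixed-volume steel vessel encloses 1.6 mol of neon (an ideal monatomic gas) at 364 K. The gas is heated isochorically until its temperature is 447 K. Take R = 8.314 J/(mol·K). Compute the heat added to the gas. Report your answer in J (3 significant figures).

Constant volume ⇒ W = 0, so Q = ΔU = nCᵥΔT with Cᵥ = 3R/2 = 12.47 J/(mol·K).
ΔU = (1.6)(12.47)(447 − 364) = 1656 J.

Q ≈ 1660 J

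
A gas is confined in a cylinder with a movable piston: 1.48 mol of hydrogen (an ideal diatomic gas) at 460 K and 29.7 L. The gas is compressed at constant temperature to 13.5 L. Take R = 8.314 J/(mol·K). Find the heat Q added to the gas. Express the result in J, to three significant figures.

Q ≈ -4460 J

Isothermal ⇒ ΔU = 0, so Q = W = nRT ln(V₂/V₁).
Q = (1.48)(8.314)(460) ln(13.5/29.7) = 5660 × -0.7885 = -4463 J.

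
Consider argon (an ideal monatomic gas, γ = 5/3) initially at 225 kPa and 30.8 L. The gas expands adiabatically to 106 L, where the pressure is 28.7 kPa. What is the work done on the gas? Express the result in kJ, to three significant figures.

W ≈ -5.83 kJ

Adiabatic: W = (P₁V₁ − P₂V₂)/(γ − 1) with γ = 5/3.
P₁V₁ = 6930 J, P₂V₂ = 3042 J.
W = (6930 − 3042) / 0.6667 = 5832 J.
Work on gas = −W_by = -5832 J.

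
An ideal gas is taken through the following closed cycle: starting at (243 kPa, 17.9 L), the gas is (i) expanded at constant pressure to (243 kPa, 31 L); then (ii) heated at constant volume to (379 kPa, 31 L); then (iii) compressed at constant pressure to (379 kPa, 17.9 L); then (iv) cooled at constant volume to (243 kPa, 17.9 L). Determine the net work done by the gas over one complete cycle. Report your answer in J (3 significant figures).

Constant-volume legs do no work.
W(i) = (243)(31 − 17.9) = 3183 J; W(iii) = (379)(17.9 − 31) = -4965 J.
W_net = 3183 − 4965 = -1782 J (the counter-clockwise enclosed area).

W_net ≈ -1780 J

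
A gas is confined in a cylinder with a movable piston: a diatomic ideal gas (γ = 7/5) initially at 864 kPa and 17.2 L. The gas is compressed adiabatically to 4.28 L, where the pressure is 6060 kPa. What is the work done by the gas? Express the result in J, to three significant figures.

Adiabatic: W = (P₁V₁ − P₂V₂)/(γ − 1) with γ = 7/5.
P₁V₁ = 14861 J, P₂V₂ = 25937 J.
W = (14861 − 25937) / 0.4 = -27690 J.

W ≈ -27700 J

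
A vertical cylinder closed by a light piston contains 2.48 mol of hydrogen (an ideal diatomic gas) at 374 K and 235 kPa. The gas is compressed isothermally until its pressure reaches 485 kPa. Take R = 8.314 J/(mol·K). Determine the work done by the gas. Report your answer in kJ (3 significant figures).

W ≈ -5.59 kJ

Isothermal process: W = nRT ln(V₂/V₁) = nRT ln(P₁/P₂).
W = (2.48)(8.314)(374) × ln(235/485)
  = 7711 × ln(0.4845) = 7711 × -0.7246
W_by_gas = -5587 J.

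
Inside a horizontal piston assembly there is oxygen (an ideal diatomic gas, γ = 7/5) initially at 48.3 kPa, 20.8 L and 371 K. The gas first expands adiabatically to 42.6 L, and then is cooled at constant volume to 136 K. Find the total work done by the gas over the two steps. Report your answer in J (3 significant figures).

W_total ≈ 626 J

Step 1 (adiabatic): W = (P₁V₁ − P₂V₂)/(γ−1) = (1005 − 754.2)/0.4 = 626.2 J.
Step 2 (isochoric): W = 0 (constant volume).
W_total = 626.2 + 0 = 626.2 J.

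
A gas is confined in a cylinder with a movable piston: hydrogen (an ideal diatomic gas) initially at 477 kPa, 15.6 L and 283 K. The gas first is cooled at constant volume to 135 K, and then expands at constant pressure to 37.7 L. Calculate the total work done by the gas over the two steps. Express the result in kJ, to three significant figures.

W_total ≈ 5.03 kJ

Step 1 (isochoric): W = 0 (constant volume).
After step 1: P = 227.5 kPa (V unchanged).
Step 2 (isobaric): W = PΔV = (227.5 kPa)(37.7 − 15.6 L) = 5029 J.
W_total = 0 + 5029 = 5029 J.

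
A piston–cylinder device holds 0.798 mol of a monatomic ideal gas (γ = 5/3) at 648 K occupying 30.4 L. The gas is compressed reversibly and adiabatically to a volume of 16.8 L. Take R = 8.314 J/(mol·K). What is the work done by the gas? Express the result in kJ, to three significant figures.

W ≈ -3.13 kJ

Adiabatic: TV^(γ−1) = const with γ = 5/3.
T₂ = T₁ (V₁/V₂)^(γ−1) = 648 × (30.4/16.8)^0.667 = 648 × 1.485 = 962.2 K.
W_by = nCᵥ(T₁ − T₂) = (0.798)(12.47)(648 − 962.2) = -3127 J.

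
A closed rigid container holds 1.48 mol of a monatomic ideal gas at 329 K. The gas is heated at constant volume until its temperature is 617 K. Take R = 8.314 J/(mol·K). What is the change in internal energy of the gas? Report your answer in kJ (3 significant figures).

ΔU ≈ 5.32 kJ

Constant volume ⇒ W = 0, so Q = ΔU = nCᵥΔT with Cᵥ = 3R/2 = 12.47 J/(mol·K).
ΔU = (1.48)(12.47)(617 − 329) = 5316 J.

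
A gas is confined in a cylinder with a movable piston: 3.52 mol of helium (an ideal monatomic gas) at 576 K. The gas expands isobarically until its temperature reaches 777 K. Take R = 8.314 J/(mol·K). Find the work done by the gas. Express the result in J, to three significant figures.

Isobaric: W = P ΔV = nR ΔT.
W = (3.52)(8.314)(777 − 576) = 5882 J.

W ≈ 5880 J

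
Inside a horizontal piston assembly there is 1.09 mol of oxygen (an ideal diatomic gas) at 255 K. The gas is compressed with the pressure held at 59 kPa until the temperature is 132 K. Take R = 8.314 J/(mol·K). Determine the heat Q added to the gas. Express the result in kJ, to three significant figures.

Isobaric: W = nRΔT = (1.09)(8.314)(-123) = -1115 J.
ΔU = nCᵥΔT with Cᵥ = 5R/2: ΔU = (1.09)(20.79)(-123) = -2787 J.
Q = ΔU + W = -2787 − 1115 = -3901 J.

Q ≈ -3.90 kJ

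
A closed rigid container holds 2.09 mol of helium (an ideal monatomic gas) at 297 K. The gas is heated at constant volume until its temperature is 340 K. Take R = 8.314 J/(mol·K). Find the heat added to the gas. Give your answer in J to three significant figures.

Constant volume ⇒ W = 0, so Q = ΔU = nCᵥΔT with Cᵥ = 3R/2 = 12.47 J/(mol·K).
ΔU = (2.09)(12.47)(340 − 297) = 1121 J.

Q ≈ 1120 J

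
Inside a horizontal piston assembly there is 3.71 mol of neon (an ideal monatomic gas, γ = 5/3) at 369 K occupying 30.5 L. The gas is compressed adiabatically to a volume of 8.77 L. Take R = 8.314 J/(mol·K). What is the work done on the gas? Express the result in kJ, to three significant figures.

Adiabatic: TV^(γ−1) = const with γ = 5/3.
T₂ = T₁ (V₁/V₂)^(γ−1) = 369 × (30.5/8.77)^0.667 = 369 × 2.295 = 847 K.
W_by = nCᵥ(T₁ − T₂) = (3.71)(12.47)(369 − 847) = -22117 J.
Work on gas = −W_by = 22117 J.

W ≈ 22.1 kJ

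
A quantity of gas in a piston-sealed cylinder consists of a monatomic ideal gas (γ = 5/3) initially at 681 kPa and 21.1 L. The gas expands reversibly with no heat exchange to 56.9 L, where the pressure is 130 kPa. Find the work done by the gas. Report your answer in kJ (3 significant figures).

Adiabatic: W = (P₁V₁ − P₂V₂)/(γ − 1) with γ = 5/3.
P₁V₁ = 14369 J, P₂V₂ = 7397 J.
W = (14369 − 7397) / 0.6667 = 10458 J.

W ≈ 10.5 kJ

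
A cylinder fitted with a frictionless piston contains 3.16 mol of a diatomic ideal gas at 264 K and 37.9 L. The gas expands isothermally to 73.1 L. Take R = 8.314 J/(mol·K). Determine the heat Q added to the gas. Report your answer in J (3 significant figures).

Isothermal ⇒ ΔU = 0, so Q = W = nRT ln(V₂/V₁).
Q = (3.16)(8.314)(264) ln(73.1/37.9) = 6936 × 0.6569 = 4556 J.

Q ≈ 4560 J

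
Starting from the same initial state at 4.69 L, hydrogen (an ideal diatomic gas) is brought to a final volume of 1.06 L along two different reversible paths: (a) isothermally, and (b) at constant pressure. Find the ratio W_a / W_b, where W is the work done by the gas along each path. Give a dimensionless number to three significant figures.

W_a / W_b ≈ 1.92

Path (a) isothermal: W = P₁V₁ ln(V₂/V₁) → W_a/(P₁V₁) = -1.487.
Path (b) isobaric: W = P₁(V₂ − V₁) → W_b/(P₁V₁) = -0.774.
W_a / W_b = -1.487 / -0.774 = 1.921.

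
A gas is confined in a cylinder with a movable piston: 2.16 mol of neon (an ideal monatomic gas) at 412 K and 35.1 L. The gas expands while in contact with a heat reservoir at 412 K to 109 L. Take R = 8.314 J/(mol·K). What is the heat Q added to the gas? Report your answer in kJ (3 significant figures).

Isothermal ⇒ ΔU = 0, so Q = W = nRT ln(V₂/V₁).
Q = (2.16)(8.314)(412) ln(109/35.1) = 7399 × 1.133 = 8384 J.

Q ≈ 8.38 kJ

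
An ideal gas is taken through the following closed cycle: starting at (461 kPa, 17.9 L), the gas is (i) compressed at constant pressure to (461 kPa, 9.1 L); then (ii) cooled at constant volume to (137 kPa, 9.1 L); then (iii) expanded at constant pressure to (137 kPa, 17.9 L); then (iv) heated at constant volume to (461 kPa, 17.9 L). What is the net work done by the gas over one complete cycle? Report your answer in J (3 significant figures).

Constant-volume legs do no work.
W(i) = (461)(9.1 − 17.9) = -4057 J; W(iii) = (137)(17.9 − 9.1) = 1206 J.
W_net = -4057 + 1206 = -2851 J (the counter-clockwise enclosed area).

W_net ≈ -2850 J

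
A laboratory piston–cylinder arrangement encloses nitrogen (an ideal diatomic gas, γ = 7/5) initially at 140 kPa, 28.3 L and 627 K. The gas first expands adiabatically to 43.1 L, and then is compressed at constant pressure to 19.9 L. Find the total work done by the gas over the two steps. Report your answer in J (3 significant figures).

Step 1 (adiabatic): W = (P₁V₁ − P₂V₂)/(γ−1) = (3962 − 3348)/0.4 = 1534 J.
After step 1: P = 77.69 kPa, V = 43.1 L, T = 529.9 K.
Step 2 (isobaric): W = PΔV = (77.69 kPa)(19.9 − 43.1 L) = -1802 J.
W_total = 1534 − 1802 = -268.4 J.

W_total ≈ -268 J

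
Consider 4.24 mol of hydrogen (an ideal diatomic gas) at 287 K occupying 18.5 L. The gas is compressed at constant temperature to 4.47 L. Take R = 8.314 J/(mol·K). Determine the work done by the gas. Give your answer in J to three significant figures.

Isothermal: W = nRT ln(V₂/V₁).
W = (4.24)(8.314)(287) × ln(4.47/18.5)
  = 10117 × -1.42
W_by_gas = -14370 J.

W ≈ -14400 J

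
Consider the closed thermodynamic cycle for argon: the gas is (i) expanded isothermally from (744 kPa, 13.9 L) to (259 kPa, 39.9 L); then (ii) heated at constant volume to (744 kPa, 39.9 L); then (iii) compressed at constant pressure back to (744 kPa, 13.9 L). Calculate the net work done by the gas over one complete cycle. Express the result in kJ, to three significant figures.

Leg (i): W = PᵢVᵢ ln(V_f/Vᵢ) = (10342) ln(39.9/13.9) = 10905 J.
Leg (ii): W = 0.
Leg (iii): W = PΔV = (744)(13.9 − 39.9) = -19344 J.
W_net = 10905 − 19344 = -8439 J.

W_net ≈ -8.44 kJ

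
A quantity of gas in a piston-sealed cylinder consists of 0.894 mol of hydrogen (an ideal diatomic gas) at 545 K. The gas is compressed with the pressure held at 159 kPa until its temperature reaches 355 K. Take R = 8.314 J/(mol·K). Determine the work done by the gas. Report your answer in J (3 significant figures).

Isobaric: W = P ΔV = nR ΔT.
W = (0.894)(8.314)(355 − 545) = -1412 J.

W ≈ -1410 J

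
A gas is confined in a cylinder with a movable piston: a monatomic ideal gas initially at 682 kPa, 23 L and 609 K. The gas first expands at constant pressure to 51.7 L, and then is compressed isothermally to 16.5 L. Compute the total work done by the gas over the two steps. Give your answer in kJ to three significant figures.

W_total ≈ -20.7 kJ

Step 1 (isobaric): W = PΔV = (682 kPa)(51.7 − 23 L) = 19573 J.
After step 1: P = 682 kPa, V = 51.7 L, T = 1369 K.
Step 2 (isothermal): W = P₁V₁ ln(V₂/V₁) = (35259) ln(16.5/51.7) = -40270 J.
W_total = 19573 − 40270 = -20696 J.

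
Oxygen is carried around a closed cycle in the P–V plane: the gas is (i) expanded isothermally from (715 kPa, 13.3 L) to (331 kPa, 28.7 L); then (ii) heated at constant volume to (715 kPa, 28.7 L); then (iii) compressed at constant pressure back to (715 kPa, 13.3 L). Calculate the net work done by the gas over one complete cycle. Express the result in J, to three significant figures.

Leg (i): W = PᵢVᵢ ln(V_f/Vᵢ) = (9510) ln(28.7/13.3) = 7314 J.
Leg (ii): W = 0.
Leg (iii): W = PΔV = (715)(13.3 − 28.7) = -11011 J.
W_net = 7314 − 11011 = -3697 J.

W_net ≈ -3700 J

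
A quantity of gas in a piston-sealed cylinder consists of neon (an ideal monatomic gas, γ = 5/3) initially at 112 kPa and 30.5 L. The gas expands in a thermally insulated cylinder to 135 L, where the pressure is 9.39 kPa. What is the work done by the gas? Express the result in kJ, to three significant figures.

W ≈ 3.22 kJ

Adiabatic: W = (P₁V₁ − P₂V₂)/(γ − 1) with γ = 5/3.
P₁V₁ = 3416 J, P₂V₂ = 1268 J.
W = (3416 − 1268) / 0.6667 = 3223 J.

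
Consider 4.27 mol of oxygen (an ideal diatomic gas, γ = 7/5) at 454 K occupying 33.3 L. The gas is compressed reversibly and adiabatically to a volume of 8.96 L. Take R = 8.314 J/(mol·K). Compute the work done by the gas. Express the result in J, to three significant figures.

W ≈ -27800 J

Adiabatic: TV^(γ−1) = const with γ = 7/5.
T₂ = T₁ (V₁/V₂)^(γ−1) = 454 × (33.3/8.96)^0.4 = 454 × 1.691 = 767.6 K.
W_by = nCᵥ(T₁ − T₂) = (4.27)(20.79)(454 − 767.6) = -27829 J.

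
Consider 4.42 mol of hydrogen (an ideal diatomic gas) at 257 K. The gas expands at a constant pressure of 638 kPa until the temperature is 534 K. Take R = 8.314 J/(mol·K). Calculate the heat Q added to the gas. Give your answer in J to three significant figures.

Q ≈ 35600 J

Isobaric: W = nRΔT = (4.42)(8.314)(277) = 10179 J.
ΔU = nCᵥΔT with Cᵥ = 5R/2: ΔU = (4.42)(20.79)(277) = 25448 J.
Q = ΔU + W = 25448 + 10179 = 35627 J.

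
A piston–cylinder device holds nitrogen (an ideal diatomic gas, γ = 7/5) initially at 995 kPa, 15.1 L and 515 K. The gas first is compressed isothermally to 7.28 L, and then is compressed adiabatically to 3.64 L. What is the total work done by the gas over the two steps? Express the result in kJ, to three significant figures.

Step 1 (isothermal): W = P₁V₁ ln(V₂/V₁) = (15024) ln(7.28/15.1) = -10961 J.
After step 1: P = 2064 kPa, V = 7.28 L, T = 515 K.
Step 2 (adiabatic): W = (P₁V₁ − P₂V₂)/(γ−1) = (15025 − 19825)/0.4 = -12001 J.
W_total = -10961 − 12001 = -22962 J.

W_total ≈ -23.0 kJ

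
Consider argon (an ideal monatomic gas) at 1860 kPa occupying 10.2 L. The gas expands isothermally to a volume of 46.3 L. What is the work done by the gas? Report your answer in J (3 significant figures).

W ≈ 28700 J

Isothermal: W = nRT ln(V₂/V₁) = P₁V₁ ln(V₂/V₁).
P₁V₁ = (1860 kPa)(10.2 L) = 18972 J.
W = 18972 × ln(46.3/10.2) = 18972 × 1.513
W_by_gas = 28700 J.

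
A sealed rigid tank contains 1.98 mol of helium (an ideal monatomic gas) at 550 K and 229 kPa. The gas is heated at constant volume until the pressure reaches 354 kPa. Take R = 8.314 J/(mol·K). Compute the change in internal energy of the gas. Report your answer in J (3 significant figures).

ΔU ≈ 7410 J

Constant volume ⇒ W = 0, so Q = ΔU = nCᵥΔT with Cᵥ = 3R/2 = 12.47 J/(mol·K).
At constant V, T₂/T₁ = P₂/P₁ ⇒ ΔT = T₁(P₂/P₁ − 1) = 550·(354/229 − 1) = 300.2 K.
ΔU = (1.98)(12.47)(300.2) = 7413 J.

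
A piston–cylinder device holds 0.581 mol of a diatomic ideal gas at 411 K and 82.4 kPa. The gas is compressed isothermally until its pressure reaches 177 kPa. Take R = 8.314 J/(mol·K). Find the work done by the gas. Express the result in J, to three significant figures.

W ≈ -1520 J

Isothermal process: W = nRT ln(V₂/V₁) = nRT ln(P₁/P₂).
W = (0.581)(8.314)(411) × ln(82.4/177)
  = 1985 × ln(0.4655) = 1985 × -0.7646
W_by_gas = -1518 J.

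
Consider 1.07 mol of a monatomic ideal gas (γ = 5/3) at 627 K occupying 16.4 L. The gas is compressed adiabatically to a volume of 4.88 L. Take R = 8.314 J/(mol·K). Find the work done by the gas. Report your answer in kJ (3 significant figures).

Adiabatic: TV^(γ−1) = const with γ = 5/3.
T₂ = T₁ (V₁/V₂)^(γ−1) = 627 × (16.4/4.88)^0.667 = 627 × 2.244 = 1407 K.
W_by = nCᵥ(T₁ − T₂) = (1.07)(12.47)(627 − 1407) = -10405 J.

W ≈ -10.4 kJ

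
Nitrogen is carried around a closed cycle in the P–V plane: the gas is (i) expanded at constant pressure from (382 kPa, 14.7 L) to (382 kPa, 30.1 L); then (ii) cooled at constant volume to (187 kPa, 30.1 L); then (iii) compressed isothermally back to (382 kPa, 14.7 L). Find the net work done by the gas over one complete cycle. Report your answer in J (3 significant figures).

Leg (i): W = PΔV = (382)(30.1 − 14.7) = 5883 J.
Leg (ii): W = 0.
Leg (iii): W = PᵢVᵢ ln(V_f/Vᵢ) = (5629) ln(14.7/30.1) = -4034 J.
W_net = 5883 − 4034 = 1849 J.

W_net ≈ 1850 J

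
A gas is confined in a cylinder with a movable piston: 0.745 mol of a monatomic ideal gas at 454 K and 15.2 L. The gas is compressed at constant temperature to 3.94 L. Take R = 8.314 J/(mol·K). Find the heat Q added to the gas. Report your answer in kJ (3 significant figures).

Q ≈ -3.80 kJ

Isothermal ⇒ ΔU = 0, so Q = W = nRT ln(V₂/V₁).
Q = (0.745)(8.314)(454) ln(3.94/15.2) = 2812 × -1.35 = -3797 J.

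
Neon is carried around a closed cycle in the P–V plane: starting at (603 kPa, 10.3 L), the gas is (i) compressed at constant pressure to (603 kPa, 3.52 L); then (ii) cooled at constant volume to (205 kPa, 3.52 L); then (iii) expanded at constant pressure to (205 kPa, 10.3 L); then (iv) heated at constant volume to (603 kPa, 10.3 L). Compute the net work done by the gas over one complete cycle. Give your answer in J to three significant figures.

Constant-volume legs do no work.
W(i) = (603)(3.52 − 10.3) = -4088 J; W(iii) = (205)(10.3 − 3.52) = 1390 J.
W_net = -4088 + 1390 = -2698 J (the counter-clockwise enclosed area).

W_net ≈ -2700 J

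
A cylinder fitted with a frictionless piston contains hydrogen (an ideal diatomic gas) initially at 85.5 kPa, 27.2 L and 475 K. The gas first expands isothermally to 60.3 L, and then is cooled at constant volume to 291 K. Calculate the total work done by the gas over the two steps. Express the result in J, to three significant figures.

Step 1 (isothermal): W = P₁V₁ ln(V₂/V₁) = (2326) ln(60.3/27.2) = 1851 J.
Step 2 (isochoric): W = 0 (constant volume).
W_total = 1851 + 0 = 1851 J.

W_total ≈ 1850 J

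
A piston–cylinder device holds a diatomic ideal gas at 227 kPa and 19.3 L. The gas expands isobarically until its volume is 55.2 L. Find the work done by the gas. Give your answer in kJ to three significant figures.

Isobaric: W = P ΔV.
W = (227 kPa)(55.2 − 19.3 L) = (227)(35.9) = 8149 J.

W ≈ 8.15 kJ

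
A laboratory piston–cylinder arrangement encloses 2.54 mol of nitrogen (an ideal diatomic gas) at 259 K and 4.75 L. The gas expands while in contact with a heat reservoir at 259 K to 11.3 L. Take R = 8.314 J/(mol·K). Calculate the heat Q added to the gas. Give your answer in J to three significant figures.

Isothermal ⇒ ΔU = 0, so Q = W = nRT ln(V₂/V₁).
Q = (2.54)(8.314)(259) ln(11.3/4.75) = 5469 × 0.8667 = 4740 J.

Q ≈ 4740 J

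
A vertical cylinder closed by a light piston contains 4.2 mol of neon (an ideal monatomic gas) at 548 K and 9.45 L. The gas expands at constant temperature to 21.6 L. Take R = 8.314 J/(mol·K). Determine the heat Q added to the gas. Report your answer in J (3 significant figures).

Q ≈ 15800 J

Isothermal ⇒ ΔU = 0, so Q = W = nRT ln(V₂/V₁).
Q = (4.2)(8.314)(548) ln(21.6/9.45) = 19136 × 0.8267 = 15819 J.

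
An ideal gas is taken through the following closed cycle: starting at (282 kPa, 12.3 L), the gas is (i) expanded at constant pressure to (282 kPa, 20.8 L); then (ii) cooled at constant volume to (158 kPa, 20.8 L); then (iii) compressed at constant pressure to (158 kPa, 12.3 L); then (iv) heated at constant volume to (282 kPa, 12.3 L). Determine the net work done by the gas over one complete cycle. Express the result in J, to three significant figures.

W_net ≈ 1050 J

Constant-volume legs do no work.
W(i) = (282)(20.8 − 12.3) = 2397 J; W(iii) = (158)(12.3 − 20.8) = -1343 J.
W_net = 2397 − 1343 = 1054 J (the clockwise enclosed area).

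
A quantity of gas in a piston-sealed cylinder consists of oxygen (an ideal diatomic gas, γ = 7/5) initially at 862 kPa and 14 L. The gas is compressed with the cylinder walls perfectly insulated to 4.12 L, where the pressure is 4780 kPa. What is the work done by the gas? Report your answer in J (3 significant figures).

W ≈ -19100 J

Adiabatic: W = (P₁V₁ − P₂V₂)/(γ − 1) with γ = 7/5.
P₁V₁ = 12068 J, P₂V₂ = 19694 J.
W = (12068 − 19694) / 0.4 = -19064 J.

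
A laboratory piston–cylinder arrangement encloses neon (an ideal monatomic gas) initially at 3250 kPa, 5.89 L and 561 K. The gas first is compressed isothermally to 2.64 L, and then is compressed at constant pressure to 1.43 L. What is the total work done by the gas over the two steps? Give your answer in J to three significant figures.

W_total ≈ -24100 J

Step 1 (isothermal): W = P₁V₁ ln(V₂/V₁) = (19142) ln(2.64/5.89) = -15361 J.
After step 1: P = 7251 kPa, V = 2.64 L, T = 561 K.
Step 2 (isobaric): W = PΔV = (7251 kPa)(1.43 − 2.64 L) = -8774 J.
W_total = -15361 − 8774 = -24135 J.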